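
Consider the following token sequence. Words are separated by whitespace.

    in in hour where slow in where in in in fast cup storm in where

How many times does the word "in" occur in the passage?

7

Scanning the 15 tokens for "in":
  position 1: in
  position 2: in
  position 6: in
  position 8: in
  position 9: in
  position 10: in
  position 14: in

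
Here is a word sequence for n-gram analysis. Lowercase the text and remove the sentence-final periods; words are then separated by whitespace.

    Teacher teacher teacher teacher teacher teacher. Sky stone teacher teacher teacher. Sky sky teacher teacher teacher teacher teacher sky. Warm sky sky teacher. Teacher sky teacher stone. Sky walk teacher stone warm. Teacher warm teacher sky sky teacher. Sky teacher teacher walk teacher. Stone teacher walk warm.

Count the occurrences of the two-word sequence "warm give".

0

Scanning the 46 overlapping bigram windows for "warm give":
  (none found)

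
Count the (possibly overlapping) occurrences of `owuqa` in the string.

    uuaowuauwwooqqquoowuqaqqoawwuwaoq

Sliding a length-5 window over the 33 characters (29 positions):
  position 18–22: owuqa

1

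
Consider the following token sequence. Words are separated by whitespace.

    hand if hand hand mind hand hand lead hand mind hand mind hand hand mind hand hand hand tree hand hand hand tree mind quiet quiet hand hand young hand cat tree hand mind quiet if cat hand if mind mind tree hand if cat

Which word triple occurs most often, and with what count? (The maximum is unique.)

"hand mind hand", 4 times

Trigram frequencies (highest first):
  hand mind hand: 4
  mind hand hand: 3
  hand hand mind: 2
  hand hand hand: 2
  hand hand tree: 2
  hand if hand: 1
  … (29 more, each ≤ 1)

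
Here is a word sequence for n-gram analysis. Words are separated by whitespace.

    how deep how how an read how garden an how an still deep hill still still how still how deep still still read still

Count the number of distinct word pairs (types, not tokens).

19

24 tokens → 23 bigram windows in total.
Repeated bigrams (each contributes count−1 duplicates):
  how an: 2
  how deep: 2
  still how: 2
  still still: 2
4 duplicate windows → 23 − 4 = 19 distinct.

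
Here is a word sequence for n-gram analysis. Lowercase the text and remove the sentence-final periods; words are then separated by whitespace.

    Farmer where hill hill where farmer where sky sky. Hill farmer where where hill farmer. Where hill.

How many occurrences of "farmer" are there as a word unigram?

4

Scanning the 17 tokens for "farmer":
  position 1: farmer
  position 6: farmer
  position 11: farmer
  position 15: farmer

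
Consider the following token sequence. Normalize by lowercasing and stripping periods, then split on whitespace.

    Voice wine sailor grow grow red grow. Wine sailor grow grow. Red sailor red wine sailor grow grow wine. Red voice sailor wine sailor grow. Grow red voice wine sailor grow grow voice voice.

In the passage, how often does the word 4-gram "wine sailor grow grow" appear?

Scanning the 31 overlapping 4-gram windows for "wine sailor grow grow":
  position 2–5: wine sailor grow grow
  position 8–11: wine sailor grow grow
  position 15–18: wine sailor grow grow
  position 23–26: wine sailor grow grow
  position 29–32: wine sailor grow grow

5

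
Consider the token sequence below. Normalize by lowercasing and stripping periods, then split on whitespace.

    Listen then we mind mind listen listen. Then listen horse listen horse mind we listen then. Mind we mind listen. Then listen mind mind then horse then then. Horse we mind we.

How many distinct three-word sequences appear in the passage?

32 tokens → 30 trigram windows in total.
Repeated trigrams (each contributes count−1 duplicates):
  listen then listen: 2
1 duplicate windows → 30 − 1 = 29 distinct.

29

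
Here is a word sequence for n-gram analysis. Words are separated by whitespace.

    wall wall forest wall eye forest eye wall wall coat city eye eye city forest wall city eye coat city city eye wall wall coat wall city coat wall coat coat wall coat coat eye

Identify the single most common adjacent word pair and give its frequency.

Bigram frequencies (highest first):
  wall coat: 4
  wall wall: 3
  city eye: 3
  coat wall: 3
  forest wall: 2
  eye wall: 2
  … (14 more, each ≤ 2)

"wall coat", 4 times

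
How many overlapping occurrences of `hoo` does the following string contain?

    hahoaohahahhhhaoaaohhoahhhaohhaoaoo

Sliding a length-3 window over the 35 characters (33 positions):
  (no match at any position)

0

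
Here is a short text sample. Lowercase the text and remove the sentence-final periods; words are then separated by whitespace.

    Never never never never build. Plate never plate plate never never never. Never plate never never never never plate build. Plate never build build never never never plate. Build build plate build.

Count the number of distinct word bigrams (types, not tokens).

32 tokens → 31 bigram windows in total.
Repeated bigrams (each contributes count−1 duplicates):
  never never: 11
  never plate: 4
  plate never: 4
  build plate: 3
  plate build: 3
  build build: 2
  never build: 2
22 duplicate windows → 31 − 22 = 9 distinct.

9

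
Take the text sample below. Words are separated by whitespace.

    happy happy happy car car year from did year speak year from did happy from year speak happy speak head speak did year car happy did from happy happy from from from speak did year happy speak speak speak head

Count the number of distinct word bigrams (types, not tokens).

40 tokens → 39 bigram windows in total.
Repeated bigrams (each contributes count−1 duplicates):
  did year: 3
  happy happy: 3
  from did: 2
  from from: 2
  happy from: 2
  happy speak: 2
  speak did: 2
  speak head: 2
  … (3 more repeated)
13 duplicate windows → 39 − 13 = 26 distinct.

26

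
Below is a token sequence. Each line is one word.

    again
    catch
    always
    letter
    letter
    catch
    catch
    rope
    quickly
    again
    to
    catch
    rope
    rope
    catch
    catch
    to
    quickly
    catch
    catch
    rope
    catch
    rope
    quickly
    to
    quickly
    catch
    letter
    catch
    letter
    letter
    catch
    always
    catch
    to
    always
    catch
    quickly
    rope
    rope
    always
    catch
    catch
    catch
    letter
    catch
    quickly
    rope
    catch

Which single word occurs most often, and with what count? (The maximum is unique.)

Unigram frequencies (highest first):
  catch: 19
  rope: 8
  letter: 6
  quickly: 6
  always: 4
  to: 4
  … (1 more, each ≤ 2)

"catch", 19 times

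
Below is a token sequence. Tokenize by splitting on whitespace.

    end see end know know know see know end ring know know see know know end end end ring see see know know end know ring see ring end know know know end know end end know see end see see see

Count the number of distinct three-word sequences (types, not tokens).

42 tokens → 40 trigram windows in total.
Repeated trigrams (each contributes count−1 duplicates):
  know know end: 3
  end know know: 2
  know end end: 2
  know end know: 2
  know know know: 2
  know know see: 2
  know see know: 2
  see know know: 2
9 duplicate windows → 40 − 9 = 31 distinct.

31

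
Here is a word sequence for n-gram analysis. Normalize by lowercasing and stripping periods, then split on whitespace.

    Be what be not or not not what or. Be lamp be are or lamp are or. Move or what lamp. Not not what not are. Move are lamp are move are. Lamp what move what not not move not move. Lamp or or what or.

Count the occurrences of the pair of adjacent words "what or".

Scanning the 45 overlapping bigram windows for "what or":
  position 8–9: what or
  position 45–46: what or

2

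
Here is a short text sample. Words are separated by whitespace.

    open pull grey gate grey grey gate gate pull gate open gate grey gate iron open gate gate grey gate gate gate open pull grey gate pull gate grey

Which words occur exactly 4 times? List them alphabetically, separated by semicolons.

Unigram counts meeting the condition (exactly 4 times):
  open: 4
  pull: 4

open; pull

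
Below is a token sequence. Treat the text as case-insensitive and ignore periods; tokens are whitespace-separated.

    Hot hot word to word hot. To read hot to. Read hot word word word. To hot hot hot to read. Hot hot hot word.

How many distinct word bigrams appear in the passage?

25 tokens → 24 bigram windows in total.
Repeated bigrams (each contributes count−1 duplicates):
  hot hot: 5
  hot to: 3
  hot word: 3
  read hot: 3
  to read: 3
  word to: 2
  word word: 2
14 duplicate windows → 24 − 14 = 10 distinct.

10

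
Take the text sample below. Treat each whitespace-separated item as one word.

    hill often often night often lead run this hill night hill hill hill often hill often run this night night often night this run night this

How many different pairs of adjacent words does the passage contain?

26 tokens → 25 bigram windows in total.
Repeated bigrams (each contributes count−1 duplicates):
  hill often: 3
  hill hill: 2
  night often: 2
  night this: 2
  often night: 2
  run this: 2
7 duplicate windows → 25 − 7 = 18 distinct.

18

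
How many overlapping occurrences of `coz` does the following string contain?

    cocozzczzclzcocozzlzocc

2

Sliding a length-3 window over the 23 characters (21 positions):
  position 3–5: coz
  position 15–17: coz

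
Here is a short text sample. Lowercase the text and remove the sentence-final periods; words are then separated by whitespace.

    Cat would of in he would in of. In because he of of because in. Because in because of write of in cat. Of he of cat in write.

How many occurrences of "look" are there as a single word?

Scanning the 29 tokens for "look":
  (none found)

0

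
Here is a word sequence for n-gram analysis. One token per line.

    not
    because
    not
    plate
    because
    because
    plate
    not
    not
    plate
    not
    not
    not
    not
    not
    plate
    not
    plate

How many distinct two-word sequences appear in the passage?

18 tokens → 17 bigram windows in total.
Repeated bigrams (each contributes count−1 duplicates):
  not not: 5
  not plate: 4
  plate not: 3
9 duplicate windows → 17 − 9 = 8 distinct.

8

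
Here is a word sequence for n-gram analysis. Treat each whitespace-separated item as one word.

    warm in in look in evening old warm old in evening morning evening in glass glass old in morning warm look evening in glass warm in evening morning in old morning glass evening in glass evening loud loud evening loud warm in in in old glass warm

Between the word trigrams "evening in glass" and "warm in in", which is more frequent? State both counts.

"evening in glass": 3 occurrences
"warm in in": 2 occurrences

"evening in glass" (3 vs 2)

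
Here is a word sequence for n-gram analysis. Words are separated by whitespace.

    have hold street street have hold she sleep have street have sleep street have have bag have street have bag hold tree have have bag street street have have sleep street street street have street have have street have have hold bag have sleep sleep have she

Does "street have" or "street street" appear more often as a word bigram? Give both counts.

"street have": 8 occurrences
"street street": 4 occurrences

"street have" (8 vs 4)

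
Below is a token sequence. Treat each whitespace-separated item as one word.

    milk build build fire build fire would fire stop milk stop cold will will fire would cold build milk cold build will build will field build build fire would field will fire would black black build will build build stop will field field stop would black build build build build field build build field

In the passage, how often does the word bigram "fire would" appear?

Scanning the 53 overlapping bigram windows for "fire would":
  position 6–7: fire would
  position 15–16: fire would
  position 28–29: fire would
  position 32–33: fire would

4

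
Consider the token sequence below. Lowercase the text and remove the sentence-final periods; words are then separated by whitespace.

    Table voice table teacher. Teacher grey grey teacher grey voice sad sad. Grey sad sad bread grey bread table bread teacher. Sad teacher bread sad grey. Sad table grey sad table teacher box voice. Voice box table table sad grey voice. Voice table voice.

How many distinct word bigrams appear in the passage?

31

44 tokens → 43 bigram windows in total.
Repeated bigrams (each contributes count−1 duplicates):
  grey sad: 3
  sad grey: 3
  grey voice: 2
  sad sad: 2
  sad table: 2
  table teacher: 2
  table voice: 2
  teacher grey: 2
  … (2 more repeated)
12 duplicate windows → 43 − 12 = 31 distinct.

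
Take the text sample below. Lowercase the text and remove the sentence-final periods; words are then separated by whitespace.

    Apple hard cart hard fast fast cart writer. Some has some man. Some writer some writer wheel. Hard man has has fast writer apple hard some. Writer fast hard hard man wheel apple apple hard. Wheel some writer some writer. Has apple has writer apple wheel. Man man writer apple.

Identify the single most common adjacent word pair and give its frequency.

"some writer", 5 times

Bigram frequencies (highest first):
  some writer: 5
  apple hard: 3
  writer some: 3
  writer apple: 3
  hard man: 2
  hard cart: 1
  … (32 more, each ≤ 1)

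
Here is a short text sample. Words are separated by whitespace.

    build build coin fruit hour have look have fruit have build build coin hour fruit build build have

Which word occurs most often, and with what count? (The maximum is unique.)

Unigram frequencies (highest first):
  build: 6
  have: 4
  fruit: 3
  coin: 2
  hour: 2
  look: 1

"build", 6 times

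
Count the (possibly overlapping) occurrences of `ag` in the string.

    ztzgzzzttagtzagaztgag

Sliding a length-2 window over the 21 characters (20 positions):
  position 10–11: ag
  position 14–15: ag
  position 20–21: ag

3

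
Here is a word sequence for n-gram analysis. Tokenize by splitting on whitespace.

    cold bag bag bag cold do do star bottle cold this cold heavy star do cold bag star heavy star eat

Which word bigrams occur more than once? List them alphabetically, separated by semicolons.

bag bag; cold bag; heavy star

Bigram counts meeting the condition (more than once):
  bag bag: 2
  cold bag: 2
  heavy star: 2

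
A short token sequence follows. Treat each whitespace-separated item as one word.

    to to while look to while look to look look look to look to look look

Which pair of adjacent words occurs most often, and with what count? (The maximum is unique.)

Bigram frequencies (highest first):
  look to: 4
  to look: 3
  look look: 3
  to while: 2
  while look: 2
  to to: 1

"look to", 4 times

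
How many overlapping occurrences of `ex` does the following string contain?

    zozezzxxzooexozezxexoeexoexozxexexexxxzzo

7

Sliding a length-2 window over the 41 characters (40 positions):
  position 12–13: ex
  position 19–20: ex
  position 23–24: ex
  position 26–27: ex
  position 31–32: ex
  position 33–34: ex
  position 35–36: ex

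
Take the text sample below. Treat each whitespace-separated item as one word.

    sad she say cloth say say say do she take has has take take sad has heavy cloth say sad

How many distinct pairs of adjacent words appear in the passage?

20 tokens → 19 bigram windows in total.
Repeated bigrams (each contributes count−1 duplicates):
  cloth say: 2
  say say: 2
2 duplicate windows → 19 − 2 = 17 distinct.

17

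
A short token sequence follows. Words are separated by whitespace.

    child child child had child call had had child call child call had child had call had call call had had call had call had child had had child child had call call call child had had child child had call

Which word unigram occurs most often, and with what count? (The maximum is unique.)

Unigram frequencies (highest first):
  had: 16
  child: 13
  call: 12

"had", 16 times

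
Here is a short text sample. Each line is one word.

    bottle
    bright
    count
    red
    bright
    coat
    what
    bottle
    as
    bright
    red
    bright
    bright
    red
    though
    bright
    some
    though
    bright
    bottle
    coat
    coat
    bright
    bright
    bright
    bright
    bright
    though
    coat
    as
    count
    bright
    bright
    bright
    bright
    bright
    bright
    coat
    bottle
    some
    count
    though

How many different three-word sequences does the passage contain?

34

42 tokens → 40 trigram windows in total.
Repeated trigrams (each contributes count−1 duplicates):
  bright bright bright: 7
6 duplicate windows → 40 − 6 = 34 distinct.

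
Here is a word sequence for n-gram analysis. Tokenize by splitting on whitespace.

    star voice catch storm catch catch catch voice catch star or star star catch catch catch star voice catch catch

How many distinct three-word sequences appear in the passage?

20 tokens → 18 trigram windows in total.
Repeated trigrams (each contributes count−1 duplicates):
  catch catch catch: 2
  star voice catch: 2
2 duplicate windows → 18 − 2 = 16 distinct.

16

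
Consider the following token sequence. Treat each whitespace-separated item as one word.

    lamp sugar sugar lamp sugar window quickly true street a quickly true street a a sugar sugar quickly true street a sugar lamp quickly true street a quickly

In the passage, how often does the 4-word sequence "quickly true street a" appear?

Scanning the 25 overlapping 4-gram windows for "quickly true street a":
  position 7–10: quickly true street a
  position 11–14: quickly true street a
  position 18–21: quickly true street a
  position 24–27: quickly true street a

4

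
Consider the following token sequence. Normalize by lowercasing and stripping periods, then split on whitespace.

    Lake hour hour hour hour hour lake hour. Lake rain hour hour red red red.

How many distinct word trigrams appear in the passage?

11

15 tokens → 13 trigram windows in total.
Repeated trigrams (each contributes count−1 duplicates):
  hour hour hour: 3
2 duplicate windows → 13 − 2 = 11 distinct.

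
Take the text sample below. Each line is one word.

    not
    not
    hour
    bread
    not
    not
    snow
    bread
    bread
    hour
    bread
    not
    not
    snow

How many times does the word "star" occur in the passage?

Scanning the 14 tokens for "star":
  (none found)

0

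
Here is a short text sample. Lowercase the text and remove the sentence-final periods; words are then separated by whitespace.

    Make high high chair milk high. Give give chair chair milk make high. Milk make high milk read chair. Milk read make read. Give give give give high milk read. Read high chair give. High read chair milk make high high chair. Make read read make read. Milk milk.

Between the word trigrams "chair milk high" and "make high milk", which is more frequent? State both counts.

"make high milk" (2 vs 1)

"chair milk high": 1 occurrence
"make high milk": 2 occurrences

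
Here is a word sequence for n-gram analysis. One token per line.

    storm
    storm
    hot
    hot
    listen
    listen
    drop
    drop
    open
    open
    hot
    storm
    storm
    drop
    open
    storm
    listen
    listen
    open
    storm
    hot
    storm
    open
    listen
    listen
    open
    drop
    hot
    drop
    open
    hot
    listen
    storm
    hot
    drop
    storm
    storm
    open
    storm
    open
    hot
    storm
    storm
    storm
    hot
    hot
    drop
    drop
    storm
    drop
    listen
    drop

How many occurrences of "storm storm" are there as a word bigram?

Scanning the 51 overlapping bigram windows for "storm storm":
  position 1–2: storm storm
  position 12–13: storm storm
  position 36–37: storm storm
  position 42–43: storm storm
  position 43–44: storm storm

5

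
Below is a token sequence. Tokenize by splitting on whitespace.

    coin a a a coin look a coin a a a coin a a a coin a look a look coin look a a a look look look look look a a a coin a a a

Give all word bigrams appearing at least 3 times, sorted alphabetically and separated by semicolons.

a a; a coin; a look; coin a; look a; look look

Bigram counts meeting the condition (at least 3 times):
  a a: 12
  a coin: 5
  a look: 3
  coin a: 5
  look a: 4
  look look: 4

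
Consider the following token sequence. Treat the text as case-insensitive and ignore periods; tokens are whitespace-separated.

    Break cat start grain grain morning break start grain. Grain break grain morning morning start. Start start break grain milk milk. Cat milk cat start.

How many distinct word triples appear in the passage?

25 tokens → 23 trigram windows in total.
Repeated trigrams (each contributes count−1 duplicates):
  start grain grain: 2
1 duplicate windows → 23 − 1 = 22 distinct.

22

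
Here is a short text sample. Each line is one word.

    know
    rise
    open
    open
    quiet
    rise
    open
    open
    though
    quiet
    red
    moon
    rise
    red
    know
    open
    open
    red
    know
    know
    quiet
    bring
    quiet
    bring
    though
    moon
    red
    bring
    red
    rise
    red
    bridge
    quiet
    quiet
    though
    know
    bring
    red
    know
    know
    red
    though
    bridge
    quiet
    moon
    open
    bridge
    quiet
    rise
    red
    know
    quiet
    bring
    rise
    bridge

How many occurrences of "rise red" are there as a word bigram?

3

Scanning the 54 overlapping bigram windows for "rise red":
  position 13–14: rise red
  position 30–31: rise red
  position 49–50: rise red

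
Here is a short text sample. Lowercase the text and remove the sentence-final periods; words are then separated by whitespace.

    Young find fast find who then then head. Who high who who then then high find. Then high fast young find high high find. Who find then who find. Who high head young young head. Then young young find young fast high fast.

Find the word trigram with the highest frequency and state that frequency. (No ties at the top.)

Trigram frequencies (highest first):
  who then then: 2
  young find fast: 1
  find fast find: 1
  fast find who: 1
  find who then: 1
  then then head: 1
  … (34 more, each ≤ 1)

"who then then", 2 times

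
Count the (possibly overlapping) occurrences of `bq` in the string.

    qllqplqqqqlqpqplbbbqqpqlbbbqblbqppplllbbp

3

Sliding a length-2 window over the 41 characters (40 positions):
  position 19–20: bq
  position 27–28: bq
  position 31–32: bq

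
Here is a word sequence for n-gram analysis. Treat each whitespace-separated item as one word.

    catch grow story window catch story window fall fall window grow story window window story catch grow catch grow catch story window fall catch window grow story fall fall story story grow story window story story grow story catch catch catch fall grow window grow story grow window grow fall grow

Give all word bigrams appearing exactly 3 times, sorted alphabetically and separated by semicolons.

catch grow; story grow

Bigram counts meeting the condition (exactly 3 times):
  catch grow: 3
  story grow: 3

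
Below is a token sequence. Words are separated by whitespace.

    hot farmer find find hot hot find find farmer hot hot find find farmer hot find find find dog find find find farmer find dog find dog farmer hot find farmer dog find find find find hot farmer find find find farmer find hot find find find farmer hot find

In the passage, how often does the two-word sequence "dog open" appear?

0

Scanning the 49 overlapping bigram windows for "dog open":
  (none found)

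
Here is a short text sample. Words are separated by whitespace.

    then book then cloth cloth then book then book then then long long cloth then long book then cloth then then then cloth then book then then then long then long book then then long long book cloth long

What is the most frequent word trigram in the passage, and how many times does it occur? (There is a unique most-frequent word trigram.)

"then book then", 4 times

Trigram frequencies (highest first):
  then book then: 4
  book then then: 3
  then then long: 3
  book then cloth: 2
  cloth then book: 2
  then long long: 2
  … (17 more, each ≤ 2)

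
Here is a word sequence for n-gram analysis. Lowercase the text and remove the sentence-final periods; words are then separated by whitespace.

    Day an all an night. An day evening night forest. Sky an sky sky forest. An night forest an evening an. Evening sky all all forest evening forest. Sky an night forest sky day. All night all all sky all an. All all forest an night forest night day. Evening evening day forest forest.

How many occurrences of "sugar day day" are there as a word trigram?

Scanning the 52 overlapping trigram windows for "sugar day day":
  (none found)

0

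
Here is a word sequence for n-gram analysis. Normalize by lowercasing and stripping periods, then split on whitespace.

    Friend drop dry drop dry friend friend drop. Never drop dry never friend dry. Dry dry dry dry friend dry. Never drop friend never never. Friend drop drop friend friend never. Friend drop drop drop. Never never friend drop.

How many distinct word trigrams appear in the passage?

39 tokens → 37 trigram windows in total.
Repeated trigrams (each contributes count−1 duplicates):
  dry dry dry: 3
  never friend drop: 3
  friend drop drop: 2
  never never friend: 2
6 duplicate windows → 37 − 6 = 31 distinct.

31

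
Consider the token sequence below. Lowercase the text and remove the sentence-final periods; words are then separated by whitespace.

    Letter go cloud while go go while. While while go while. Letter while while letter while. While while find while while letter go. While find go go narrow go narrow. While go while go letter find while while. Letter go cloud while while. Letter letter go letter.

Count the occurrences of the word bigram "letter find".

1

Scanning the 46 overlapping bigram windows for "letter find":
  position 35–36: letter find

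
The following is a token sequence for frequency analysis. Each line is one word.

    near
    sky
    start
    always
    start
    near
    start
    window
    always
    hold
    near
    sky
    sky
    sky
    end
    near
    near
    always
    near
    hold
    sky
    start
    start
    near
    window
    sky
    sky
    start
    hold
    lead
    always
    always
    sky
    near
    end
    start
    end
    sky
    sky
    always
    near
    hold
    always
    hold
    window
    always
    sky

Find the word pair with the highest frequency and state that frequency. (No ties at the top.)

Bigram frequencies (highest first):
  sky sky: 4
  sky start: 3
  near sky: 2
  start near: 2
  window always: 2
  always hold: 2
  … (28 more, each ≤ 2)

"sky sky", 4 times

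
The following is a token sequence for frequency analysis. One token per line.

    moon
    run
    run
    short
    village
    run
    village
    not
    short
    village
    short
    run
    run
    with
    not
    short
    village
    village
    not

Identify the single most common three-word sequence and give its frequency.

Trigram frequencies (highest first):
  not short village: 2
  moon run run: 1
  run run short: 1
  run short village: 1
  short village run: 1
  village run village: 1
  … (10 more, each ≤ 1)

"not short village", 2 times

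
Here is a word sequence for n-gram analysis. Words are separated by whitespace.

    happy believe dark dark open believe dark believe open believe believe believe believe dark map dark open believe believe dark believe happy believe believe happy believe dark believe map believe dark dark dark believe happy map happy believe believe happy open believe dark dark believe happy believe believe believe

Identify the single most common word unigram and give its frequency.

"believe", 23 times

Unigram frequencies (highest first):
  believe: 23
  dark: 12
  happy: 7
  open: 4
  map: 3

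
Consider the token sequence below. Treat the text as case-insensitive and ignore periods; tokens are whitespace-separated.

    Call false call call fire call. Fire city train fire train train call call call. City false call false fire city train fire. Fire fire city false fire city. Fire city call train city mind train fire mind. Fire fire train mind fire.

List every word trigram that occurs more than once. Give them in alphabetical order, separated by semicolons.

city train fire; false fire city; fire city train

Trigram counts meeting the condition (more than once):
  city train fire: 2
  false fire city: 2
  fire city train: 2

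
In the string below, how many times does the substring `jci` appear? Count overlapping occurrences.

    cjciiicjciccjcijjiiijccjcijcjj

4

Sliding a length-3 window over the 30 characters (28 positions):
  position 2–4: jci
  position 8–10: jci
  position 13–15: jci
  position 24–26: jci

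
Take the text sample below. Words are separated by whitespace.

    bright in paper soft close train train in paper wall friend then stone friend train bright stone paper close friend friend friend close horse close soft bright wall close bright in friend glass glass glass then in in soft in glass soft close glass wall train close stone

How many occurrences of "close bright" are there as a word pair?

Scanning the 47 overlapping bigram windows for "close bright":
  position 29–30: close bright

1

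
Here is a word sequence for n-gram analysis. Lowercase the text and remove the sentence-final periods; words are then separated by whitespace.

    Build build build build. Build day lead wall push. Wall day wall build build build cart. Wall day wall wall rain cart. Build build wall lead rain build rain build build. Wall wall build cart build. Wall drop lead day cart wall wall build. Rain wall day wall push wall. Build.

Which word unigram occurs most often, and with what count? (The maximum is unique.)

Unigram frequencies (highest first):
  build: 17
  wall: 15
  day: 5
  cart: 4
  rain: 4
  lead: 3
  … (2 more, each ≤ 2)

"build", 17 times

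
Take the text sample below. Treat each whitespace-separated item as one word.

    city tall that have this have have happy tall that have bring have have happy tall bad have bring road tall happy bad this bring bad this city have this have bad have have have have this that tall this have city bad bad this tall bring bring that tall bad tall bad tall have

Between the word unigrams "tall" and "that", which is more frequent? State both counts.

"tall": 9 occurrences
"that": 4 occurrences

"tall" (9 vs 4)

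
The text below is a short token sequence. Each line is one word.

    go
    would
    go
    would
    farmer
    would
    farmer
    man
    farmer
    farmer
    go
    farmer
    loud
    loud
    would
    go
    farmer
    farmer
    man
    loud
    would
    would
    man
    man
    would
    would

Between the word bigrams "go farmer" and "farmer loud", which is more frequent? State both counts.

"go farmer": 2 occurrences
"farmer loud": 1 occurrence

"go farmer" (2 vs 1)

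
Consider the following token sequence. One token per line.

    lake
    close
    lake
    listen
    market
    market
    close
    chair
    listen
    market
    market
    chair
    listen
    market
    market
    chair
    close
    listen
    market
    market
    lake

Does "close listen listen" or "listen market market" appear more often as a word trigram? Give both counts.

"close listen listen": 0 occurrences
"listen market market": 4 occurrences

"listen market market" (4 vs 0)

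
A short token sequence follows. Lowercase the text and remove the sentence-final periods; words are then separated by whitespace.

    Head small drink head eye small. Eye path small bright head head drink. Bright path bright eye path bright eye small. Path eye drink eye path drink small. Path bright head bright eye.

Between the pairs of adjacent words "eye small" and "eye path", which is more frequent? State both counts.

"eye small": 2 occurrences
"eye path": 3 occurrences

"eye path" (3 vs 2)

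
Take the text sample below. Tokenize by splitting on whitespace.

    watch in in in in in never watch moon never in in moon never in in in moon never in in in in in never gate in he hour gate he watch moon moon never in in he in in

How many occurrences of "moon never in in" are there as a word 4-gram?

4

Scanning the 37 overlapping 4-gram windows for "moon never in in":
  position 9–12: moon never in in
  position 13–16: moon never in in
  position 18–21: moon never in in
  position 34–37: moon never in in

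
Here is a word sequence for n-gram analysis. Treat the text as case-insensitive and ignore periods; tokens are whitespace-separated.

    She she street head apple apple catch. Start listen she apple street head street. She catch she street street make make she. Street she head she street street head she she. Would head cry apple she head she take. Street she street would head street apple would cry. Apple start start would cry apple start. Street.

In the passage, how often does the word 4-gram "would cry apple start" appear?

Scanning the 53 overlapping 4-gram windows for "would cry apple start":
  position 47–50: would cry apple start
  position 52–55: would cry apple start

2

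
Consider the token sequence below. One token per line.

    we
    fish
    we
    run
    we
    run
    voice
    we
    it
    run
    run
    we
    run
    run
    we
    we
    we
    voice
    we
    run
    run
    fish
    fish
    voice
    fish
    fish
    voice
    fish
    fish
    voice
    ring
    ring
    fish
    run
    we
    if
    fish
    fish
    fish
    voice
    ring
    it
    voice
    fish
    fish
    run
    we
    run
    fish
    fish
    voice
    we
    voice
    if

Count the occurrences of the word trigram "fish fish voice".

5

Scanning the 52 overlapping trigram windows for "fish fish voice":
  position 22–24: fish fish voice
  position 25–27: fish fish voice
  position 28–30: fish fish voice
  position 38–40: fish fish voice
  position 49–51: fish fish voice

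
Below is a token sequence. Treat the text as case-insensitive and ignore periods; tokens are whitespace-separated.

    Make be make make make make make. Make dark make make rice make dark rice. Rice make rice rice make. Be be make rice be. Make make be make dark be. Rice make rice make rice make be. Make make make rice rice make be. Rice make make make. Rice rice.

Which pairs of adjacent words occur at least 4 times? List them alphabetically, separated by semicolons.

be make; make be; make make; make rice; rice make; rice rice

Bigram counts meeting the condition (at least 4 times):
  be make: 5
  make be: 5
  make make: 11
  make rice: 7
  rice make: 8
  rice rice: 4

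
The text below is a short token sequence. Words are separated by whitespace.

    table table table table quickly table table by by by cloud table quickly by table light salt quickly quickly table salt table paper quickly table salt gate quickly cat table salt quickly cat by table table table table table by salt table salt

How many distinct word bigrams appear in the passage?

43 tokens → 42 bigram windows in total.
Repeated bigrams (each contributes count−1 duplicates):
  table table: 8
  table salt: 4
  quickly table: 3
  by by: 2
  by table: 2
  quickly cat: 2
  salt quickly: 2
  salt table: 2
  … (2 more repeated)
19 duplicate windows → 42 − 19 = 23 distinct.

23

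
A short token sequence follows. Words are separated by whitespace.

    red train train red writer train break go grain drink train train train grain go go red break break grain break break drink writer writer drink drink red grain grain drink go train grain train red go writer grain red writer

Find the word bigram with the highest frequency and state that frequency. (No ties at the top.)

Bigram frequencies (highest first):
  train train: 3
  train red: 2
  red writer: 2
  grain drink: 2
  train grain: 2
  break break: 2
  … (27 more, each ≤ 1)

"train train", 3 times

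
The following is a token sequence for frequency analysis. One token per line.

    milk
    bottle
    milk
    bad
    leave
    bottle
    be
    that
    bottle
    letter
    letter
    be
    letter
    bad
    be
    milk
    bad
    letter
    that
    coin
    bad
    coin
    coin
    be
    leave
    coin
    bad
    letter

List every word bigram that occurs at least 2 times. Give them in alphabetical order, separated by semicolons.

bad letter; coin bad; milk bad

Bigram counts meeting the condition (at least 2 times):
  bad letter: 2
  coin bad: 2
  milk bad: 2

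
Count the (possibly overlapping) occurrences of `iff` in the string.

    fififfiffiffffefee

Sliding a length-3 window over the 18 characters (16 positions):
  position 4–6: iff
  position 7–9: iff
  position 10–12: iff

3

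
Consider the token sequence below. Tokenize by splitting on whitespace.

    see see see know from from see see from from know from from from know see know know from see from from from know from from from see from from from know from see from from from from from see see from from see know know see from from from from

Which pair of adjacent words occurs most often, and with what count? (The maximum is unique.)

Bigram frequencies (highest first):
  from from: 18
  from see: 6
  see from: 6
  know from: 5
  see see: 4
  from know: 4
  … (3 more, each ≤ 3)

"from from", 18 times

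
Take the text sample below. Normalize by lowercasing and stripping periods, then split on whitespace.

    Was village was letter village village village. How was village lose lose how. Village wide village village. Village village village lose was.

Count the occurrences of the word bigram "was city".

Scanning the 21 overlapping bigram windows for "was city":
  (none found)

0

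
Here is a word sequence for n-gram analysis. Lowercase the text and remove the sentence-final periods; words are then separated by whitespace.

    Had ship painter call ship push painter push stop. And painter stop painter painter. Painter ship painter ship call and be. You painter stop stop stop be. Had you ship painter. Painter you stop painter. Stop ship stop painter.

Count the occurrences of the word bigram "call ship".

1

Scanning the 38 overlapping bigram windows for "call ship":
  position 4–5: call ship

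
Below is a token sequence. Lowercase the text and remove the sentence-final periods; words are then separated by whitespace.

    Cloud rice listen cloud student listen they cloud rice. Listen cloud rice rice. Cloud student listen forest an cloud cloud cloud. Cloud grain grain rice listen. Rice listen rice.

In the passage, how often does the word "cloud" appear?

Scanning the 29 tokens for "cloud":
  position 1: cloud
  position 4: cloud
  position 8: cloud
  position 11: cloud
  position 14: cloud
  position 19: cloud
  position 20: cloud
  position 21: cloud
  position 22: cloud

9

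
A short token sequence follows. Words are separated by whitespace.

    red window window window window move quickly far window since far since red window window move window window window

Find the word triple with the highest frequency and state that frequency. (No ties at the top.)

Trigram frequencies (highest first):
  window window window: 3
  red window window: 2
  window window move: 2
  window move quickly: 1
  move quickly far: 1
  quickly far window: 1
  … (7 more, each ≤ 1)

"window window window", 3 times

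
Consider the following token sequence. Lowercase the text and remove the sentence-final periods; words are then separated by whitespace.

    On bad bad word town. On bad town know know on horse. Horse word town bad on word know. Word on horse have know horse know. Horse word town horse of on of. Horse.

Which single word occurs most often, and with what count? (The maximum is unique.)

"horse", 7 times

Unigram frequencies (highest first):
  horse: 7
  on: 6
  word: 5
  know: 5
  bad: 4
  town: 4
  … (2 more, each ≤ 2)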